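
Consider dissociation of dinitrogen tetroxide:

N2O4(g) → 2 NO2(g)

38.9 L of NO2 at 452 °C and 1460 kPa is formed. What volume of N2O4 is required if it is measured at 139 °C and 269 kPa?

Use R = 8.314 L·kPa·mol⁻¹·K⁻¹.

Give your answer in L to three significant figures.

60.0 L

n(NO2) = PV/RT = (1460 × 38.9) / (8.314 × 725.15) = 9.420 mol
n(N2O4) = (1/2) × 9.420 = 4.710 mol
V = nRT/P = 4.710 × 8.314 × 412.15 / 269 = 60.00 L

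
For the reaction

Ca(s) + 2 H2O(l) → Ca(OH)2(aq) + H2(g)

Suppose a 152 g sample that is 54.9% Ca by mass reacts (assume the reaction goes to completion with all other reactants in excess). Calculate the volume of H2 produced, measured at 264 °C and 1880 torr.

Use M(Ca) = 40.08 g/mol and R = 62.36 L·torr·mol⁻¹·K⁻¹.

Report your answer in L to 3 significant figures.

37.1 L

mass of Ca = 152 × 54.9/100 = 83.45 g
n(Ca) = 83.45 / 40.08 = 2.082 mol
n(H2) = (1/1) × 2.082 = 2.082 mol
V = nRT/P = 2.082 × 62.36 × 537.15 / 1880 = 37.10 L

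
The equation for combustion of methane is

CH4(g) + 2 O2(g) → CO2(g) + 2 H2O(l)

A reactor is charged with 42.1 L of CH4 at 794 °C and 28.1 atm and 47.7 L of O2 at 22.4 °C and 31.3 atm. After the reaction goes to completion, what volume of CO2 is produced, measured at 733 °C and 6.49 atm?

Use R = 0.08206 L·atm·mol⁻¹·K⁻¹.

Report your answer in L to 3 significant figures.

n(CH4) = PV/RT = (28.1 × 42.1) / (0.08206 × 1067.15) = 13.51 mol
n(O2) = PV/RT = (31.3 × 47.7) / (0.08206 × 295.55) = 61.56 mol
For 13.51 mol CH4, stoichiometry requires (2/1) × 13.51 = 27.02 mol O2; 61.56 mol is available, so CH4 is limiting.
n(CO2) = (1/1) × 13.51 = 13.51 mol
V(CO2) = nRT/P = 13.51 × 0.08206 × 1006.15 / 6.49 = 171.9 L

172 L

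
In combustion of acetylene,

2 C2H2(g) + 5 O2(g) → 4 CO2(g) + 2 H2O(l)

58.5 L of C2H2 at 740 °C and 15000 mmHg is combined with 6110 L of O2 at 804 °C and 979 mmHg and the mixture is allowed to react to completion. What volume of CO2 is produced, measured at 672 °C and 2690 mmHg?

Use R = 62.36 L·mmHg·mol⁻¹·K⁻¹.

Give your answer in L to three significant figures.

n(C2H2) = PV/RT = (15000 × 58.5) / (62.36 × 1013.15) = 13.89 mol
n(O2) = PV/RT = (979 × 6110) / (62.36 × 1077.15) = 89.05 mol
For 13.89 mol C2H2, stoichiometry requires (5/2) × 13.89 = 34.73 mol O2; 89.05 mol is available, so C2H2 is limiting.
n(CO2) = (4/2) × 13.89 = 27.78 mol
V(CO2) = nRT/P = 27.78 × 62.36 × 945.15 / 2690 = 608.7 L

609 L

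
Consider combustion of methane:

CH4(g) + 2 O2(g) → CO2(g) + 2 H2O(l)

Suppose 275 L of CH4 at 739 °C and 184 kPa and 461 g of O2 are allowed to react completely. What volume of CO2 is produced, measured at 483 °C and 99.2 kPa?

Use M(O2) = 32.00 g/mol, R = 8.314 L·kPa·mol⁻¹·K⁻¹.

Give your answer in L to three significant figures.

n(CH4) = PV/RT = (184 × 275) / (8.314 × 1012.15) = 6.013 mol
n(O2) = 461 / 32.00 = 14.41 mol
For 6.013 mol CH4, stoichiometry requires (2/1) × 6.013 = 12.03 mol O2; 14.41 mol is available, so CH4 is limiting.
n(CO2) = (1/1) × 6.013 = 6.013 mol
V(CO2) = nRT/P = 6.013 × 8.314 × 756.15 / 99.2 = 381.1 L

381 L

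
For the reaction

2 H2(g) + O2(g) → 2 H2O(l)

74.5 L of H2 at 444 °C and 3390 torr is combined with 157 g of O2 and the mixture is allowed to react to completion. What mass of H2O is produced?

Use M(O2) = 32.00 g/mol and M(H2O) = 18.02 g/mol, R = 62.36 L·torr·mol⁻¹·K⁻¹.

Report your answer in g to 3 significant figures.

102 g

n(H2) = PV/RT = (3390 × 74.5) / (62.36 × 717.15) = 5.647 mol
n(O2) = 157 / 32.00 = 4.906 mol
For 5.647 mol H2, stoichiometry requires (1/2) × 5.647 = 2.824 mol O2; 4.906 mol is available, so H2 is limiting.
n(H2O) = (2/2) × 5.647 = 5.647 mol
m(H2O) = 5.647 × 18.02 = 101.8 g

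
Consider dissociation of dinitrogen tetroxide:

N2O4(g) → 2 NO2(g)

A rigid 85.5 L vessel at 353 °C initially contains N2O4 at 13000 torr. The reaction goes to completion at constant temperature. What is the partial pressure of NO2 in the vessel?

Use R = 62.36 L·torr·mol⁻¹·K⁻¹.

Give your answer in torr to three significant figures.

n(N2O4)₀ = PV/RT = (13000 × 85.5) / (62.36 × 626.15) = 28.47 mol
n(NO2) = (2/1) × 28.47 = 56.94 mol
P(NO2) = nRT/V = 56.94 × 62.36 × 626.15 / 85.5 = 26000 torr

26000 torr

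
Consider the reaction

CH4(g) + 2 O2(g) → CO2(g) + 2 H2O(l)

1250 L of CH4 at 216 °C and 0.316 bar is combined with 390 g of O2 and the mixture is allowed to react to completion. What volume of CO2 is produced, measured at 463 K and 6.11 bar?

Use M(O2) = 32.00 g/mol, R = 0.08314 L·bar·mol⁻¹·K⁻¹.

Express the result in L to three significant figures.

38.4 L

n(CH4) = PV/RT = (0.316 × 1250) / (0.08314 × 489.15) = 9.713 mol
n(O2) = 390 / 32.00 = 12.19 mol
For 9.713 mol CH4, stoichiometry requires (2/1) × 9.713 = 19.43 mol O2; 12.19 mol is available, so O2 is limiting.
n(CO2) = (1/2) × 12.19 = 6.095 mol
V(CO2) = nRT/P = 6.095 × 0.08314 × 463 / 6.11 = 38.40 L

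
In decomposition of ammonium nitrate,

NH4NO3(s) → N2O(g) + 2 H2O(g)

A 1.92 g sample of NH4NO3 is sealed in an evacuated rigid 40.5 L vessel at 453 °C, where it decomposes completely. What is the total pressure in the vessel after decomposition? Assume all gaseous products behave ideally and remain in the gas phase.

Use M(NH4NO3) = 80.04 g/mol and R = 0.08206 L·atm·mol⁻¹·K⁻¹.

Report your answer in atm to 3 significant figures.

0.106 atm

n(NH4NO3) = 1.92 / 80.04 = 0.02399 mol
n(gas produced) = (3/1) × 0.02399 = 0.07197 mol
P = nRT/V = 0.07197 × 0.08206 × 726.15 / 40.5 = 0.1059 atm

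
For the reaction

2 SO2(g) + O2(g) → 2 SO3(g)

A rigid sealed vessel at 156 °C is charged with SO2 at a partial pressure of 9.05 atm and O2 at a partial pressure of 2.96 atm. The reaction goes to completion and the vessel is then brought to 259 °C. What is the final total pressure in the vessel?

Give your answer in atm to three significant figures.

At constant V, partial pressures at 156 °C are proportional to moles, so apply stoichiometry directly to pressures.
P(O2) required for 9.05 atm of SO2 = (1/2) × 9.05 = 4.525 atm; available 2.96 atm, so O2 is limiting.
P(SO2) remaining = 9.05 − (2/1) × 2.96 = 3.130 atm
P(gaseous products) = (2)/1 × 2.96 = 5.920 atm
P_total at 156 °C = 3.130 + 5.920 = 9.050 atm
Scaling to 259 °C: P = 9.050 × 532.15/429.15 = 11.22 atm

11.2 atm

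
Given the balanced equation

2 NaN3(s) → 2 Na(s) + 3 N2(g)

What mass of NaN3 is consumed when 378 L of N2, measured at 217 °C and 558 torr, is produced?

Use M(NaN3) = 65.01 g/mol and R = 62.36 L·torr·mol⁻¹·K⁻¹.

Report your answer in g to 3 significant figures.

n(N2) = PV/RT = (558 × 378) / (62.36 × 490.15) = 6.901 mol
n(NaN3) = (2/3) × 6.901 = 4.601 mol
m(NaN3) = 4.601 × 65.01 = 299.1 g

299 g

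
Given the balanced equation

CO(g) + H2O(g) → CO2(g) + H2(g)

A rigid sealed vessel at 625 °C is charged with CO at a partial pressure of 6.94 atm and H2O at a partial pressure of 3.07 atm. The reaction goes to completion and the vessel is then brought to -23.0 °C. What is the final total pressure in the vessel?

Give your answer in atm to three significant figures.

Because the vessel is rigid and T is held at 625 °C, work the stoichiometry in partial pressures (P_i = n_iRT/V).
P(H2O) required for 6.94 atm of CO = (1/1) × 6.94 = 6.940 atm; available 3.07 atm, so H2O is limiting.
P(CO) remaining = 6.94 − (1/1) × 3.07 = 3.870 atm
P(gaseous products) = (1+1)/1 × 3.07 = 6.140 atm
P_total at 625 °C = 3.870 + 6.140 = 10.01 atm
Scaling to -23.0 °C: P = 10.01 × 250.15/898.15 = 2.788 atm

2.79 atm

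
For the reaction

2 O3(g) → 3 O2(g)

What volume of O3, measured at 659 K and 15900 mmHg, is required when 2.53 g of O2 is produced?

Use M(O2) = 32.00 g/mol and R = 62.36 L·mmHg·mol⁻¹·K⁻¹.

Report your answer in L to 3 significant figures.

0.136 L

n(O2) = 2.530 / 32.00 = 0.07906 mol
n(O3) = (2/3) × 0.07906 = 0.05271 mol
V = nRT/P = 0.05271 × 62.36 × 659 / 15900 = 0.1362 L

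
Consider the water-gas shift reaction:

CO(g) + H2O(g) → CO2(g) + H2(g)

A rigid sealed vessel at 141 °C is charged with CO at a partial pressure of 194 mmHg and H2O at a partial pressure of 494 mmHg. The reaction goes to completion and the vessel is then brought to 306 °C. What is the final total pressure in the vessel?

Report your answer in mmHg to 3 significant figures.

With V and T fixed, P_i ∝ n_i, so the mole ratios apply directly to partial pressures at 141 °C.
P(H2O) required for 194 mmHg of CO = (1/1) × 194 = 194.0 mmHg; available 494 mmHg, so CO is limiting.
P(H2O) remaining = 494 − (1/1) × 194 = 300.0 mmHg
P(gaseous products) = (1+1)/1 × 194 = 388.0 mmHg
P_total at 141 °C = 300.0 + 388.0 = 688.0 mmHg
Scaling to 306 °C: P = 688.0 × 579.15/414.15 = 962.1 mmHg

962 mmHg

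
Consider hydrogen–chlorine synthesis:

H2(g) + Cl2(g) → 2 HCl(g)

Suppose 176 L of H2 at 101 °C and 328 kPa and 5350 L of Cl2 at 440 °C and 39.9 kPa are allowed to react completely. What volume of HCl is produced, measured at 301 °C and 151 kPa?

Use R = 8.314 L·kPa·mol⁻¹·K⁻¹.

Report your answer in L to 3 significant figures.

n(H2) = PV/RT = (328 × 176) / (8.314 × 374.15) = 18.56 mol
n(Cl2) = PV/RT = (39.9 × 5350) / (8.314 × 713.15) = 36.00 mol
For 18.56 mol H2, stoichiometry requires (1/1) × 18.56 = 18.56 mol Cl2; 36.00 mol is available, so H2 is limiting.
n(HCl) = (2/1) × 18.56 = 37.12 mol
V(HCl) = nRT/P = 37.12 × 8.314 × 574.15 / 151 = 1173 L

1170 L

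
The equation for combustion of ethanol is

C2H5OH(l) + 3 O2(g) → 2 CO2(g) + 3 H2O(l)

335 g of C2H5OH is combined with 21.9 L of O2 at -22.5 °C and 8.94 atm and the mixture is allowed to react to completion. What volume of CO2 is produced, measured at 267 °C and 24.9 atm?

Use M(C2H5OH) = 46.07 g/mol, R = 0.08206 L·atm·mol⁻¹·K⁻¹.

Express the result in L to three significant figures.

11.3 L

n(C2H5OH) = 335 / 46.07 = 7.272 mol
n(O2) = PV/RT = (8.94 × 21.9) / (0.08206 × 250.65) = 9.519 mol
For 7.272 mol C2H5OH, stoichiometry requires (3/1) × 7.272 = 21.82 mol O2; 9.519 mol is available, so O2 is limiting.
n(CO2) = (2/3) × 9.519 = 6.346 mol
V(CO2) = nRT/P = 6.346 × 0.08206 × 540.15 / 24.9 = 11.30 L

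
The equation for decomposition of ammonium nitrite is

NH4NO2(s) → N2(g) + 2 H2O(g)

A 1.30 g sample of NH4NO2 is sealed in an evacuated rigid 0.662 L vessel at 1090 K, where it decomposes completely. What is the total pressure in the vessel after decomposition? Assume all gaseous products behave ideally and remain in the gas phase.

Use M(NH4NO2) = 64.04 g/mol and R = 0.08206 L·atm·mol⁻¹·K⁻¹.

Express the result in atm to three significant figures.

8.23 atm

n(NH4NO2) = 1.30 / 64.04 = 0.02030 mol
n(gas produced) = (3/1) × 0.02030 = 0.06090 mol
P = nRT/V = 0.06090 × 0.08206 × 1090 / 0.662 = 8.228 atm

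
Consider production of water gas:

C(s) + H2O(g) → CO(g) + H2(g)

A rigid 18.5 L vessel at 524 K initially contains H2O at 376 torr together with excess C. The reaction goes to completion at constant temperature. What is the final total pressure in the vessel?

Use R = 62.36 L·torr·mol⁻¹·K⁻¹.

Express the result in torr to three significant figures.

Since T and V are fixed, P_final/P_initial = n_final/n_initial = 2/1.
P_final = (2/1) × 376 = 752.0 torr

752 torr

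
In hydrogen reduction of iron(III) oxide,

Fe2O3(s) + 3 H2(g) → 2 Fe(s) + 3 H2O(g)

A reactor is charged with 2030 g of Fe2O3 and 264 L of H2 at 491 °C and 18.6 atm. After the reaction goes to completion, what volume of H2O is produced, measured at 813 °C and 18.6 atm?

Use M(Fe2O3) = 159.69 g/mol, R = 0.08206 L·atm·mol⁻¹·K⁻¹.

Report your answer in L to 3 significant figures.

n(Fe2O3) = 2030 / 159.69 = 12.71 mol
n(H2) = PV/RT = (18.6 × 264) / (0.08206 × 764.15) = 78.31 mol
For 12.71 mol Fe2O3, stoichiometry requires (3/1) × 12.71 = 38.13 mol H2; 78.31 mol is available, so Fe2O3 is limiting.
n(H2O) = (3/1) × 12.71 = 38.13 mol
V(H2O) = nRT/P = 38.13 × 0.08206 × 1086.15 / 18.6 = 182.7 L

183 L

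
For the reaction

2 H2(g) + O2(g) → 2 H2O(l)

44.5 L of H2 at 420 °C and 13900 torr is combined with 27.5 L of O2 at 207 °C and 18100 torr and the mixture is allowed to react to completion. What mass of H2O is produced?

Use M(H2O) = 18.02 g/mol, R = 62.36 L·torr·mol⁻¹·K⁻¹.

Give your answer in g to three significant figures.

258 g

n(H2) = PV/RT = (13900 × 44.5) / (62.36 × 693.15) = 14.31 mol
n(O2) = PV/RT = (18100 × 27.5) / (62.36 × 480.15) = 16.62 mol
For 14.31 mol H2, stoichiometry requires (1/2) × 14.31 = 7.155 mol O2; 16.62 mol is available, so H2 is limiting.
n(H2O) = (2/2) × 14.31 = 14.31 mol
m(H2O) = 14.31 × 18.02 = 257.9 g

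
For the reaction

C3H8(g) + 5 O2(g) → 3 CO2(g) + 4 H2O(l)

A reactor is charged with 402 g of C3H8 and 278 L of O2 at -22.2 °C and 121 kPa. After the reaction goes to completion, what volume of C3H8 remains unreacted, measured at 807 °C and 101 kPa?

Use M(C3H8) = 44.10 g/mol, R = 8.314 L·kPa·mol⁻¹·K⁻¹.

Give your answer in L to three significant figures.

524 L

n(C3H8) = 402 / 44.10 = 9.116 mol
n(O2) = PV/RT = (121 × 278) / (8.314 × 250.95) = 16.12 mol
For 9.116 mol C3H8, stoichiometry requires (5/1) × 9.116 = 45.58 mol O2; 16.12 mol is available, so O2 is limiting.
n(C3H8) consumed = (1/5) × 16.12 = 3.224 mol; remaining = 9.116 − 3.224 = 5.892 mol
V(C3H8) = nRT/P = 5.892 × 8.314 × 1080.15 / 101 = 523.9 L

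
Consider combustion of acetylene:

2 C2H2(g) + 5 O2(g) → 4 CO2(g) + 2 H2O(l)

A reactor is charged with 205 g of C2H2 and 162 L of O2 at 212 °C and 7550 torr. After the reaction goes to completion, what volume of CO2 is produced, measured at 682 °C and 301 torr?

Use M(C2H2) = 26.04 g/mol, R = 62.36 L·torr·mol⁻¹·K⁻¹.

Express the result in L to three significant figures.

n(C2H2) = 205 / 26.04 = 7.873 mol
n(O2) = PV/RT = (7550 × 162) / (62.36 × 485.15) = 40.43 mol
For 7.873 mol C2H2, stoichiometry requires (5/2) × 7.873 = 19.68 mol O2; 40.43 mol is available, so C2H2 is limiting.
n(CO2) = (4/2) × 7.873 = 15.75 mol
V(CO2) = nRT/P = 15.75 × 62.36 × 955.15 / 301 = 3117 L

3120 L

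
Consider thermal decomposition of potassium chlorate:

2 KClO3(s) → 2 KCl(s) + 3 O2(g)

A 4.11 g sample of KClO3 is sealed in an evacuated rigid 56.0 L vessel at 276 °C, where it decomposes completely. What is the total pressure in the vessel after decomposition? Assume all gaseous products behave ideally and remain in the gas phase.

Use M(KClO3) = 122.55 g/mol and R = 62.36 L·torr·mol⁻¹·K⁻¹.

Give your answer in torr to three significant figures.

n(KClO3) = 4.11 / 122.55 = 0.03354 mol
n(gas produced) = (3/2) × 0.03354 = 0.05031 mol
P = nRT/V = 0.05031 × 62.36 × 549.15 / 56.0 = 30.77 torr

30.8 torr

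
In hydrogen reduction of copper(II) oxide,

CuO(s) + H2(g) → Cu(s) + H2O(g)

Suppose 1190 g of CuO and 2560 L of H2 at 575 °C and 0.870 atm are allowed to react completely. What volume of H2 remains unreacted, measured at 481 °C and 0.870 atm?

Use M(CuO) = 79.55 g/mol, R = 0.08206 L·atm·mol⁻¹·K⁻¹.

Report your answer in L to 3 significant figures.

n(CuO) = 1190 / 79.55 = 14.96 mol
n(H2) = PV/RT = (0.870 × 2560) / (0.08206 × 848.15) = 32.00 mol
For 14.96 mol CuO, stoichiometry requires (1/1) × 14.96 = 14.96 mol H2; 32.00 mol is available, so CuO is limiting.
n(H2) consumed = (1/1) × 14.96 = 14.96 mol; remaining = 32.00 − 14.96 = 17.04 mol
V(H2) = nRT/P = 17.04 × 0.08206 × 754.15 / 0.870 = 1212 L

1210 L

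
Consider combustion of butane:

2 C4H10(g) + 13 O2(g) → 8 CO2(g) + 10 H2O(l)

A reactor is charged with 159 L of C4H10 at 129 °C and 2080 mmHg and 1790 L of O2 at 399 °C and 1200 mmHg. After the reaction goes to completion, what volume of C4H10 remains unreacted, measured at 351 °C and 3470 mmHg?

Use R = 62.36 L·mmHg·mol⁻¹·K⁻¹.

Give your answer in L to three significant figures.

n(C4H10) = PV/RT = (2080 × 159) / (62.36 × 402.15) = 13.19 mol
n(O2) = PV/RT = (1200 × 1790) / (62.36 × 672.15) = 51.25 mol
For 13.19 mol C4H10, stoichiometry requires (13/2) × 13.19 = 85.73 mol O2; 51.25 mol is available, so O2 is limiting.
n(C4H10) consumed = (2/13) × 51.25 = 7.885 mol; remaining = 13.19 − 7.885 = 5.305 mol
V(C4H10) = nRT/P = 5.305 × 62.36 × 624.15 / 3470 = 59.50 L

59.5 L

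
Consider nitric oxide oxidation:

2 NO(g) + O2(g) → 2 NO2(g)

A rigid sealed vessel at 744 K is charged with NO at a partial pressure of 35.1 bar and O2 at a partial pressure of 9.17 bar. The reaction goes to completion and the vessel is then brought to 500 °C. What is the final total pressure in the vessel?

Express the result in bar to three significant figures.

36.5 bar

Because the vessel is rigid and T is held at 744 K, work the stoichiometry in partial pressures (P_i = n_iRT/V).
P(O2) required for 35.1 bar of NO = (1/2) × 35.1 = 17.55 bar; available 9.17 bar, so O2 is limiting.
P(NO) remaining = 35.1 − (2/1) × 9.17 = 16.76 bar
P(gaseous products) = (2)/1 × 9.17 = 18.34 bar
P_total at 744 K = 16.76 + 18.34 = 35.10 bar
Scaling to 500 °C: P = 35.10 × 773.15/744 = 36.48 bar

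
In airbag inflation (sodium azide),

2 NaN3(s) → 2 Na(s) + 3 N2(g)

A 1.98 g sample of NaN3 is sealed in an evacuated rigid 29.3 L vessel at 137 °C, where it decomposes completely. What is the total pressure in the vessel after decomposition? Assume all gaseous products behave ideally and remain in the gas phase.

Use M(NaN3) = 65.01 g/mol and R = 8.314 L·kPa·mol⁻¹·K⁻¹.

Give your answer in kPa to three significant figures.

n(NaN3) = 1.98 / 65.01 = 0.03046 mol
n(gas produced) = (3/2) × 0.03046 = 0.04569 mol
P = nRT/V = 0.04569 × 8.314 × 410.15 / 29.3 = 5.317 kPa

5.32 kPa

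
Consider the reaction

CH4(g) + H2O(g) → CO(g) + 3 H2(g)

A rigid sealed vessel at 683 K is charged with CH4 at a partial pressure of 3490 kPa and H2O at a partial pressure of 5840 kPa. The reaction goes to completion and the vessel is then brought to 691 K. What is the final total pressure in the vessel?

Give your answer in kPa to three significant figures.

16500 kPa

At constant V, partial pressures at 683 K are proportional to moles, so apply stoichiometry directly to pressures.
P(H2O) required for 3490 kPa of CH4 = (1/1) × 3490 = 3490 kPa; available 5840 kPa, so CH4 is limiting.
P(H2O) remaining = 5840 − (1/1) × 3490 = 2350 kPa
P(gaseous products) = (1+3)/1 × 3490 = 13960 kPa
P_total at 683 K = 2350 + 13960 = 16310 kPa
Scaling to 691 K: P = 16310 × 691/683 = 16500 kPa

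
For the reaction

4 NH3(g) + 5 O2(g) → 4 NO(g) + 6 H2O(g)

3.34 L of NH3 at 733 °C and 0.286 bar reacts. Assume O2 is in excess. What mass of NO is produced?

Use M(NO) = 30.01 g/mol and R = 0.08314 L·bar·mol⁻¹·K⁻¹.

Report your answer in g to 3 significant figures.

n(NH3) = PV/RT = (0.286 × 3.34) / (0.08314 × 1006.15) = 0.01142 mol
n(NO) = (4/4) × 0.01142 = 0.01142 mol
m(NO) = 0.01142 × 30.01 = 0.3427 g

0.343 g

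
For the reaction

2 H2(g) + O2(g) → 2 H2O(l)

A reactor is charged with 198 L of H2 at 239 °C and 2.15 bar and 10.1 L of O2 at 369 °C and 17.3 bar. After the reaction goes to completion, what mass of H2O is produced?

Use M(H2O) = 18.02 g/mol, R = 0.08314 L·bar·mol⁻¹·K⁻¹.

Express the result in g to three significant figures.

118 g

n(H2) = PV/RT = (2.15 × 198) / (0.08314 × 512.15) = 9.998 mol
n(O2) = PV/RT = (17.3 × 10.1) / (0.08314 × 642.15) = 3.273 mol
For 9.998 mol H2, stoichiometry requires (1/2) × 9.998 = 4.999 mol O2; 3.273 mol is available, so O2 is limiting.
n(H2O) = (2/1) × 3.273 = 6.546 mol
m(H2O) = 6.546 × 18.02 = 118.0 g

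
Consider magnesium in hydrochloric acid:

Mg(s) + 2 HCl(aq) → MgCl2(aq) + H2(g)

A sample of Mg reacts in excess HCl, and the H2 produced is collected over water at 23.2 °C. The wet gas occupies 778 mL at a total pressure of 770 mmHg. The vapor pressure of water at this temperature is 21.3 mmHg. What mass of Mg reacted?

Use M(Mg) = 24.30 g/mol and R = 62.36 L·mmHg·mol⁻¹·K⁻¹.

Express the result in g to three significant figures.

P(H2) = 770 − 21.3 = 748.7 mmHg
n(H2) = PV/RT = (748.7 × 0.7780) / (62.36 × 296.35) = 0.03152 mol
n(Mg) = (1/1) × 0.03152 = 0.03152 mol
m(Mg) = 0.03152 × 24.30 = 0.7659 g

0.766 g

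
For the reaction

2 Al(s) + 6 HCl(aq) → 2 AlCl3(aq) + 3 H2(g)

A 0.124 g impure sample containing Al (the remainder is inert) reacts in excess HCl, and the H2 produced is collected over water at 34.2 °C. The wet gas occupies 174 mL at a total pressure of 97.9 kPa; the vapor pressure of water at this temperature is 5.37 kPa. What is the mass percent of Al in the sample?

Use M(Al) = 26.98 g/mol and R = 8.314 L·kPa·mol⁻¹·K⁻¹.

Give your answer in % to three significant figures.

91.4 %

P(H2) = 97.9 − 5.37 = 92.53 kPa
n(H2) = PV/RT = (92.53 × 0.1740) / (8.314 × 307.35) = 0.006301 mol
n(Al) = (2/3) × 0.006301 = 0.004201 mol
m(Al) = 0.004201 × 26.98 = 0.1133 g
%Al = 0.1133 / 0.124 × 100 = 91.37%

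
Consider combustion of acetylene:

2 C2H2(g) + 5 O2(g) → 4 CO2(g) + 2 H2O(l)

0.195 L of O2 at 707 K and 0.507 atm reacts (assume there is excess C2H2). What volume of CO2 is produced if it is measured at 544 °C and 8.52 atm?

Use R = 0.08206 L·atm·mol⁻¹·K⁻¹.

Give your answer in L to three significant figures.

n(O2) = PV/RT = (0.507 × 0.195) / (0.08206 × 707) = 0.001704 mol
n(CO2) = (4/5) × 0.001704 = 0.001363 mol
V = nRT/P = 0.001363 × 0.08206 × 817.15 / 8.52 = 0.01073 L

0.0107 L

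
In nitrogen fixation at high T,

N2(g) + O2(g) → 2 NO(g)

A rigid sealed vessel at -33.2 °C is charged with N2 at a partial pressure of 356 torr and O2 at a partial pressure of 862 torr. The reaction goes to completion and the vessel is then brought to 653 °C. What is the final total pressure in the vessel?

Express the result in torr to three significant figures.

At constant V, partial pressures at -33.2 °C are proportional to moles, so apply stoichiometry directly to pressures.
P(O2) required for 356 torr of N2 = (1/1) × 356 = 356.0 torr; available 862 torr, so N2 is limiting.
P(O2) remaining = 862 − (1/1) × 356 = 506.0 torr
P(gaseous products) = (2)/1 × 356 = 712.0 torr
P_total at -33.2 °C = 506.0 + 712.0 = 1218 torr
Scaling to 653 °C: P = 1218 × 926.15/239.95 = 4701 torr

4700 torr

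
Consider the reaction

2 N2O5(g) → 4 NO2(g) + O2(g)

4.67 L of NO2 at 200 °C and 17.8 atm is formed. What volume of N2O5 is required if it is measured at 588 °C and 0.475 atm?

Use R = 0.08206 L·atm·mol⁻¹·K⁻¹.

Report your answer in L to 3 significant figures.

159 L

n(NO2) = PV/RT = (17.8 × 4.67) / (0.08206 × 473.15) = 2.141 mol
n(N2O5) = (2/4) × 2.141 = 1.071 mol
V = nRT/P = 1.071 × 0.08206 × 861.15 / 0.475 = 159.3 L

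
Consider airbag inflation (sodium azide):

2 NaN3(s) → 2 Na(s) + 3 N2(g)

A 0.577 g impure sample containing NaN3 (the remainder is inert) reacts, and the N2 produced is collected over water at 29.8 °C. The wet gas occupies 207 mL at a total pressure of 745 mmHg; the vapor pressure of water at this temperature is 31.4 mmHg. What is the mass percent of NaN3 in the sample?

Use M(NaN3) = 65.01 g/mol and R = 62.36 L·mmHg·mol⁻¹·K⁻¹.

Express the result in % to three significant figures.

P(N2) = 745 − 31.4 = 713.6 mmHg
n(N2) = PV/RT = (713.6 × 0.2070) / (62.36 × 302.95) = 0.007819 mol
n(NaN3) = (2/3) × 0.007819 = 0.005213 mol
m(NaN3) = 0.005213 × 65.01 = 0.3389 g
%NaN3 = 0.3389 / 0.577 × 100 = 58.73%

58.7 %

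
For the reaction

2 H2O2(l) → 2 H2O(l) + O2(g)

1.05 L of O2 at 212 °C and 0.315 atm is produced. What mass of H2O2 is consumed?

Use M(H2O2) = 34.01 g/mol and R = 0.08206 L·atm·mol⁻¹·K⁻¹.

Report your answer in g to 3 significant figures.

n(O2) = PV/RT = (0.315 × 1.05) / (0.08206 × 485.15) = 0.008308 mol
n(H2O2) = (2/1) × 0.008308 = 0.01662 mol
m(H2O2) = 0.01662 × 34.01 = 0.5652 g

0.565 g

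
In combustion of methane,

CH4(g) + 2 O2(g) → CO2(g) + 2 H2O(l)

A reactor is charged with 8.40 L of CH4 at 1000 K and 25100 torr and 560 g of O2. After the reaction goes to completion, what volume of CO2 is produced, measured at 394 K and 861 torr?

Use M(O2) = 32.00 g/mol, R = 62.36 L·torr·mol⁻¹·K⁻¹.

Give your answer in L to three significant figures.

n(CH4) = PV/RT = (25100 × 8.40) / (62.36 × 1000) = 3.381 mol
n(O2) = 560 / 32.00 = 17.50 mol
For 3.381 mol CH4, stoichiometry requires (2/1) × 3.381 = 6.762 mol O2; 17.50 mol is available, so CH4 is limiting.
n(CO2) = (1/1) × 3.381 = 3.381 mol
V(CO2) = nRT/P = 3.381 × 62.36 × 394 / 861 = 96.48 L

96.5 L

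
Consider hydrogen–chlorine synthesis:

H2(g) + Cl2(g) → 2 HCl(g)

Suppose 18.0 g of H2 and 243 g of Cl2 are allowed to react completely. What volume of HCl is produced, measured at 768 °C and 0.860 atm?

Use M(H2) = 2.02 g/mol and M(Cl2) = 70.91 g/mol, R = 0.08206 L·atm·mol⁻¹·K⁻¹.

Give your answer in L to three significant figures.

681 L

n(H2) = 18.0 / 2.02 = 8.911 mol
n(Cl2) = 243 / 70.91 = 3.427 mol
For 8.911 mol H2, stoichiometry requires (1/1) × 8.911 = 8.911 mol Cl2; 3.427 mol is available, so Cl2 is limiting.
n(HCl) = (2/1) × 3.427 = 6.854 mol
V(HCl) = nRT/P = 6.854 × 0.08206 × 1041.15 / 0.860 = 680.9 L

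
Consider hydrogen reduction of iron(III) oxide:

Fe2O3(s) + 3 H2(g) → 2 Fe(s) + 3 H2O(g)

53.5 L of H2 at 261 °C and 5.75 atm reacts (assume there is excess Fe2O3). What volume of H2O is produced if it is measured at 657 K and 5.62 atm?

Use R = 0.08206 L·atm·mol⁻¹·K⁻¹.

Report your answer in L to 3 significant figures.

67.3 L

n(H2) = PV/RT = (5.75 × 53.5) / (0.08206 × 534.15) = 7.018 mol
n(H2O) = (3/3) × 7.018 = 7.018 mol
V = nRT/P = 7.018 × 0.08206 × 657 / 5.62 = 67.32 L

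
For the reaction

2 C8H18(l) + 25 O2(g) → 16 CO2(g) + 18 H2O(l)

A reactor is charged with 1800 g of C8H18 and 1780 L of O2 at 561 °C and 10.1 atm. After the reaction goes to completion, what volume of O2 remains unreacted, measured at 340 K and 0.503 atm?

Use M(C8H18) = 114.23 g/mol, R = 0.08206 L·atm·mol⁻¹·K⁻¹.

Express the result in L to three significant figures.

n(C8H18) = 1800 / 114.23 = 15.76 mol
n(O2) = PV/RT = (10.1 × 1780) / (0.08206 × 834.15) = 262.6 mol
For 15.76 mol C8H18, stoichiometry requires (25/2) × 15.76 = 197.0 mol O2; 262.6 mol is available, so C8H18 is limiting.
n(O2) consumed = (25/2) × 15.76 = 197.0 mol; remaining = 262.6 − 197.0 = 65.60 mol
V(O2) = nRT/P = 65.60 × 0.08206 × 340 / 0.503 = 3639 L

3640 L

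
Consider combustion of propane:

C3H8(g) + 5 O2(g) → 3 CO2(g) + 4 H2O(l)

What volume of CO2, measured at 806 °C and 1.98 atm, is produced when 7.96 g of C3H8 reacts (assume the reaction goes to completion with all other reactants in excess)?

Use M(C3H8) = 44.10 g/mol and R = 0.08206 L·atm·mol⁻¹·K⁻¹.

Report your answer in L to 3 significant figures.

n(C3H8) = 7.960 / 44.10 = 0.1805 mol
n(CO2) = (3/1) × 0.1805 = 0.5415 mol
V = nRT/P = 0.5415 × 0.08206 × 1079.15 / 1.98 = 24.22 L

24.2 L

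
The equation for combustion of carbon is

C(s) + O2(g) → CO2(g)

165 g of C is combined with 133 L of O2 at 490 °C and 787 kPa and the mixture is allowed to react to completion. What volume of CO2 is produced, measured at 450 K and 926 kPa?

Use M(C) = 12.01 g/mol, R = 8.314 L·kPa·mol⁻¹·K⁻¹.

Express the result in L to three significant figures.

n(C) = 165 / 12.01 = 13.74 mol
n(O2) = PV/RT = (787 × 133) / (8.314 × 763.15) = 16.50 mol
For 13.74 mol C, stoichiometry requires (1/1) × 13.74 = 13.74 mol O2; 16.50 mol is available, so C is limiting.
n(CO2) = (1/1) × 13.74 = 13.74 mol
V(CO2) = nRT/P = 13.74 × 8.314 × 450 / 926 = 55.51 L

55.5 L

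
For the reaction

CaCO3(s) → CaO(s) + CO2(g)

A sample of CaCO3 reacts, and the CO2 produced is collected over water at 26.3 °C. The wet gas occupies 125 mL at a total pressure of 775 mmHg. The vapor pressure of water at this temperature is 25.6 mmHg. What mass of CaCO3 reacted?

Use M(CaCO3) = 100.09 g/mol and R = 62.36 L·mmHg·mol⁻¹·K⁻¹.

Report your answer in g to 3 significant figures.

P(CO2) = 775 − 25.6 = 749.4 mmHg
n(CO2) = PV/RT = (749.4 × 0.1250) / (62.36 × 299.45) = 0.005016 mol
n(CaCO3) = (1/1) × 0.005016 = 0.005016 mol
m(CaCO3) = 0.005016 × 100.09 = 0.5021 g

0.502 g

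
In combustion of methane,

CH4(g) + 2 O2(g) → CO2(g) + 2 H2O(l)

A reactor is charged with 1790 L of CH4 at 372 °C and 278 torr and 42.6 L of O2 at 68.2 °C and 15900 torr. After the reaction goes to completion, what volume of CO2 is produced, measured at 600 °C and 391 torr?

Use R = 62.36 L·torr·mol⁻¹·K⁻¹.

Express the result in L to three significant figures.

1720 L

n(CH4) = PV/RT = (278 × 1790) / (62.36 × 645.15) = 12.37 mol
n(O2) = PV/RT = (15900 × 42.6) / (62.36 × 341.35) = 31.82 mol
For 12.37 mol CH4, stoichiometry requires (2/1) × 12.37 = 24.74 mol O2; 31.82 mol is available, so CH4 is limiting.
n(CO2) = (1/1) × 12.37 = 12.37 mol
V(CO2) = nRT/P = 12.37 × 62.36 × 873.15 / 391 = 1723 L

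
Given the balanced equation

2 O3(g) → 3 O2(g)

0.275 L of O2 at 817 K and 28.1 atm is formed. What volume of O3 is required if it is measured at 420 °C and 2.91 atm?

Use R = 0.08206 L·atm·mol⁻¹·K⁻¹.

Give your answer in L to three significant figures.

1.50 L

n(O2) = PV/RT = (28.1 × 0.275) / (0.08206 × 817) = 0.1153 mol
n(O3) = (2/3) × 0.1153 = 0.07687 mol
V = nRT/P = 0.07687 × 0.08206 × 693.15 / 2.91 = 1.503 L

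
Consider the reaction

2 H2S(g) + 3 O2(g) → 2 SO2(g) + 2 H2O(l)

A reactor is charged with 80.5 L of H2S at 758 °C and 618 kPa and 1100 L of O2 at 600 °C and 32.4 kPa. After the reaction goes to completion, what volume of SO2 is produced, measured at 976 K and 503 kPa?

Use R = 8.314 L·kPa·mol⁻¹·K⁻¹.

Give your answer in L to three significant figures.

n(H2S) = PV/RT = (618 × 80.5) / (8.314 × 1031.15) = 5.803 mol
n(O2) = PV/RT = (32.4 × 1100) / (8.314 × 873.15) = 4.910 mol
For 5.803 mol H2S, stoichiometry requires (3/2) × 5.803 = 8.704 mol O2; 4.910 mol is available, so O2 is limiting.
n(SO2) = (2/3) × 4.910 = 3.273 mol
V(SO2) = nRT/P = 3.273 × 8.314 × 976 / 503 = 52.80 L

52.8 L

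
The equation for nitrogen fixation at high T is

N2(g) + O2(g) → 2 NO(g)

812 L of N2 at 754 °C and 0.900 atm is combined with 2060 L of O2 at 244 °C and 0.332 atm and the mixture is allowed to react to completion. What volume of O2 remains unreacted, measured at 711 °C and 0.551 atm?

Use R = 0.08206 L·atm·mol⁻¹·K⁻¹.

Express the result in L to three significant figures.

1090 L

n(N2) = PV/RT = (0.900 × 812) / (0.08206 × 1027.15) = 8.670 mol
n(O2) = PV/RT = (0.332 × 2060) / (0.08206 × 517.15) = 16.12 mol
For 8.670 mol N2, stoichiometry requires (1/1) × 8.670 = 8.670 mol O2; 16.12 mol is available, so N2 is limiting.
n(O2) consumed = (1/1) × 8.670 = 8.670 mol; remaining = 16.12 − 8.670 = 7.450 mol
V(O2) = nRT/P = 7.450 × 0.08206 × 984.15 / 0.551 = 1092 L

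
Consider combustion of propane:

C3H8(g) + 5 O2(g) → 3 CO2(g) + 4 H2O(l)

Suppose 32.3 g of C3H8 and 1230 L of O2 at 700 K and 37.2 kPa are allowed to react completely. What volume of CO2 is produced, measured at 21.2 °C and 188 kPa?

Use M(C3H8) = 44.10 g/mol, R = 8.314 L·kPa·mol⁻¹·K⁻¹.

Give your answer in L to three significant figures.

28.6 L

n(C3H8) = 32.3 / 44.10 = 0.7324 mol
n(O2) = PV/RT = (37.2 × 1230) / (8.314 × 700) = 7.862 mol
For 0.7324 mol C3H8, stoichiometry requires (5/1) × 0.7324 = 3.662 mol O2; 7.862 mol is available, so C3H8 is limiting.
n(CO2) = (3/1) × 0.7324 = 2.197 mol
V(CO2) = nRT/P = 2.197 × 8.314 × 294.35 / 188 = 28.60 L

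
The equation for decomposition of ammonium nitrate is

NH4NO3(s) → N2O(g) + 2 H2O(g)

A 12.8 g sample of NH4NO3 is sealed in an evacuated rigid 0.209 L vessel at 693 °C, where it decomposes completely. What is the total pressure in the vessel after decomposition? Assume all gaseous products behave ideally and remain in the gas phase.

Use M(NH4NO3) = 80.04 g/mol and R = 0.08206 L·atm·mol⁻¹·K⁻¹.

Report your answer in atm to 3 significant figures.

182 atm

n(NH4NO3) = 12.8 / 80.04 = 0.1599 mol
n(gas produced) = (3/1) × 0.1599 = 0.4797 mol
P = nRT/V = 0.4797 × 0.08206 × 966.15 / 0.209 = 182.0 atm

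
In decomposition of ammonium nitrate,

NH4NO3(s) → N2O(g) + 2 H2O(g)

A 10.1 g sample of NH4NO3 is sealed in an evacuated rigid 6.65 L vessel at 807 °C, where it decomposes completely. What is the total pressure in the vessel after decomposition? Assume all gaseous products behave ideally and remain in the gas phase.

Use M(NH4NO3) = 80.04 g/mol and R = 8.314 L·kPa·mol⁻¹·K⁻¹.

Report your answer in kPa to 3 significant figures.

n(NH4NO3) = 10.1 / 80.04 = 0.1262 mol
n(gas produced) = (3/1) × 0.1262 = 0.3786 mol
P = nRT/V = 0.3786 × 8.314 × 1080.15 / 6.65 = 511.3 kPa

511 kPa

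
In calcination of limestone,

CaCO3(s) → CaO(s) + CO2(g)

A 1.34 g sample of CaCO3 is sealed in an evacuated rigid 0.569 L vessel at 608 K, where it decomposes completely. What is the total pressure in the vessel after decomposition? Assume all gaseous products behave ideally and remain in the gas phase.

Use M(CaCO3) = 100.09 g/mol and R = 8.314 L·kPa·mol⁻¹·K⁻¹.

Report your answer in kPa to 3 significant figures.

119 kPa

n(CaCO3) = 1.34 / 100.09 = 0.01339 mol
n(gas produced) = (1/1) × 0.01339 = 0.01339 mol
P = nRT/V = 0.01339 × 8.314 × 608 / 0.569 = 119.0 kPa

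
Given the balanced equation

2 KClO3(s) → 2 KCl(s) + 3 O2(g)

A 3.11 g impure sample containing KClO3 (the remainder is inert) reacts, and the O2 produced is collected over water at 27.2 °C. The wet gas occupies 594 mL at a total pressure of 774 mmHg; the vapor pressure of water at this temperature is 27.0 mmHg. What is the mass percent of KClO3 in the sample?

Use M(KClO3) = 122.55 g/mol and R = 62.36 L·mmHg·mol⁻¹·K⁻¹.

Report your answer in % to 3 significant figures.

P(O2) = 774 − 27.0 = 747.0 mmHg
n(O2) = PV/RT = (747.0 × 0.5940) / (62.36 × 300.35) = 0.02369 mol
n(KClO3) = (2/3) × 0.02369 = 0.01579 mol
m(KClO3) = 0.01579 × 122.55 = 1.935 g
%KClO3 = 1.935 / 3.11 × 100 = 62.22%

62.2 %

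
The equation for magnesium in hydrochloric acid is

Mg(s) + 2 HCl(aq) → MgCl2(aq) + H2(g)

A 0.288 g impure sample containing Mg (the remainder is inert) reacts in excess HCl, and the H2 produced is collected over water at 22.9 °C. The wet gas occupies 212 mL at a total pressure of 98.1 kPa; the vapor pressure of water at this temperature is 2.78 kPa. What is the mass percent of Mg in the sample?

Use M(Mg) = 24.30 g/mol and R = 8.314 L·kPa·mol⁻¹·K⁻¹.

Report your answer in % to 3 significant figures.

P(H2) = 98.1 − 2.78 = 95.32 kPa
n(H2) = PV/RT = (95.32 × 0.2120) / (8.314 × 296.05) = 0.008210 mol
n(Mg) = (1/1) × 0.008210 = 0.008210 mol
m(Mg) = 0.008210 × 24.30 = 0.1995 g
%Mg = 0.1995 / 0.288 × 100 = 69.27%

69.3 %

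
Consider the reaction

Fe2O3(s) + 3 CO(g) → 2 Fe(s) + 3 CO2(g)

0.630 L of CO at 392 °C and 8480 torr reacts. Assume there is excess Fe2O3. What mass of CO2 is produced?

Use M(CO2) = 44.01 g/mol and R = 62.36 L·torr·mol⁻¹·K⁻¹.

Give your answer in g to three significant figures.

5.67 g

n(CO) = PV/RT = (8480 × 0.630) / (62.36 × 665.15) = 0.1288 mol
n(CO2) = (3/3) × 0.1288 = 0.1288 mol
m(CO2) = 0.1288 × 44.01 = 5.668 g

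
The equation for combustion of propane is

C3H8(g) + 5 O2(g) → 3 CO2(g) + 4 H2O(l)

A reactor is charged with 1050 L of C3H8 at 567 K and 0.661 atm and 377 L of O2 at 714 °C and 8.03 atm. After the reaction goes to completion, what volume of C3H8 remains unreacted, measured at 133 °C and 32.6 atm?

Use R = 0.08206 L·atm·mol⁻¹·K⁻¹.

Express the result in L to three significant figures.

n(C3H8) = PV/RT = (0.661 × 1050) / (0.08206 × 567) = 14.92 mol
n(O2) = PV/RT = (8.03 × 377) / (0.08206 × 987.15) = 37.37 mol
For 14.92 mol C3H8, stoichiometry requires (5/1) × 14.92 = 74.60 mol O2; 37.37 mol is available, so O2 is limiting.
n(C3H8) consumed = (1/5) × 37.37 = 7.474 mol; remaining = 14.92 − 7.474 = 7.446 mol
V(C3H8) = nRT/P = 7.446 × 0.08206 × 406.15 / 32.6 = 7.612 L

7.61 L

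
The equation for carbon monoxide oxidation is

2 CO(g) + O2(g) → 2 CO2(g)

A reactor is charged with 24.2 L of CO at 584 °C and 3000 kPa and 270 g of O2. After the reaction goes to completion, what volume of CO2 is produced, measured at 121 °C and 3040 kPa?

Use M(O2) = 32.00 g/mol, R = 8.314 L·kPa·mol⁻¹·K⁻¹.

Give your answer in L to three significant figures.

11.0 L

n(CO) = PV/RT = (3000 × 24.2) / (8.314 × 857.15) = 10.19 mol
n(O2) = 270 / 32.00 = 8.438 mol
For 10.19 mol CO, stoichiometry requires (1/2) × 10.19 = 5.095 mol O2; 8.438 mol is available, so CO is limiting.
n(CO2) = (2/2) × 10.19 = 10.19 mol
V(CO2) = nRT/P = 10.19 × 8.314 × 394.15 / 3040 = 10.98 L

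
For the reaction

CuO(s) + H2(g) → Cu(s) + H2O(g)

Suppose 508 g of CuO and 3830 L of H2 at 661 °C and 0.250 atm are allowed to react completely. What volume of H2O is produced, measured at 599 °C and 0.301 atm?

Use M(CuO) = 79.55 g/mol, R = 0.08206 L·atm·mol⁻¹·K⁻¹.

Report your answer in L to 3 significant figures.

n(CuO) = 508 / 79.55 = 6.386 mol
n(H2) = PV/RT = (0.250 × 3830) / (0.08206 × 934.15) = 12.49 mol
For 6.386 mol CuO, stoichiometry requires (1/1) × 6.386 = 6.386 mol H2; 12.49 mol is available, so CuO is limiting.
n(H2O) = (1/1) × 6.386 = 6.386 mol
V(H2O) = nRT/P = 6.386 × 0.08206 × 872.15 / 0.301 = 1518 L

1520 L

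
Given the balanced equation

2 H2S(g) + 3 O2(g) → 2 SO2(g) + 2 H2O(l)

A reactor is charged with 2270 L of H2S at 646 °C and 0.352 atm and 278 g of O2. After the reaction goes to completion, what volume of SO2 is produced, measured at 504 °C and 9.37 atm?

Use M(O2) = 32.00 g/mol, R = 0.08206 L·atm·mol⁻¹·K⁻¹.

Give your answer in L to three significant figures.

39.4 L

n(H2S) = PV/RT = (0.352 × 2270) / (0.08206 × 919.15) = 10.59 mol
n(O2) = 278 / 32.00 = 8.688 mol
For 10.59 mol H2S, stoichiometry requires (3/2) × 10.59 = 15.88 mol O2; 8.688 mol is available, so O2 is limiting.
n(SO2) = (2/3) × 8.688 = 5.792 mol
V(SO2) = nRT/P = 5.792 × 0.08206 × 777.15 / 9.37 = 39.42 L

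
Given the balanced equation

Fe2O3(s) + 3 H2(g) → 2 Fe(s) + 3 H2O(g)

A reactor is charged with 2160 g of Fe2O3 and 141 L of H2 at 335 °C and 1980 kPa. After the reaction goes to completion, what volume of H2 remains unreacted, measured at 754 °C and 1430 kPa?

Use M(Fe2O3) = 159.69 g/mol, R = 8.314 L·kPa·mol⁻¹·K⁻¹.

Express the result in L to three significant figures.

n(Fe2O3) = 2160 / 159.69 = 13.53 mol
n(H2) = PV/RT = (1980 × 141) / (8.314 × 608.15) = 55.22 mol
For 13.53 mol Fe2O3, stoichiometry requires (3/1) × 13.53 = 40.59 mol H2; 55.22 mol is available, so Fe2O3 is limiting.
n(H2) consumed = (3/1) × 13.53 = 40.59 mol; remaining = 55.22 − 40.59 = 14.63 mol
V(H2) = nRT/P = 14.63 × 8.314 × 1027.15 / 1430 = 87.37 L

87.4 L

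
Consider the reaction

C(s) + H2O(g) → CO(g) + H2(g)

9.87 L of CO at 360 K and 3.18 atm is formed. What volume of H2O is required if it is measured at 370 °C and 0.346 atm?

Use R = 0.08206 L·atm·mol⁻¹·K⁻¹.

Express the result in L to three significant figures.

n(CO) = PV/RT = (3.18 × 9.87) / (0.08206 × 360) = 1.062 mol
n(H2O) = (1/1) × 1.062 = 1.062 mol
V = nRT/P = 1.062 × 0.08206 × 643.15 / 0.346 = 162.0 L

162 L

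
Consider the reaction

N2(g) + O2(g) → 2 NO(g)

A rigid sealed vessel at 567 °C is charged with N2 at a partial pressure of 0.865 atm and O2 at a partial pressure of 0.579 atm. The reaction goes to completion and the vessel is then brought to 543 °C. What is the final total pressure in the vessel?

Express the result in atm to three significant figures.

With V and T fixed, P_i ∝ n_i, so the mole ratios apply directly to partial pressures at 567 °C.
P(O2) required for 0.865 atm of N2 = (1/1) × 0.865 = 0.8650 atm; available 0.579 atm, so O2 is limiting.
P(N2) remaining = 0.865 − (1/1) × 0.579 = 0.2860 atm
P(gaseous products) = (2)/1 × 0.579 = 1.158 atm
P_total at 567 °C = 0.2860 + 1.158 = 1.444 atm
Scaling to 543 °C: P = 1.444 × 816.15/840.15 = 1.403 atm

1.40 atm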